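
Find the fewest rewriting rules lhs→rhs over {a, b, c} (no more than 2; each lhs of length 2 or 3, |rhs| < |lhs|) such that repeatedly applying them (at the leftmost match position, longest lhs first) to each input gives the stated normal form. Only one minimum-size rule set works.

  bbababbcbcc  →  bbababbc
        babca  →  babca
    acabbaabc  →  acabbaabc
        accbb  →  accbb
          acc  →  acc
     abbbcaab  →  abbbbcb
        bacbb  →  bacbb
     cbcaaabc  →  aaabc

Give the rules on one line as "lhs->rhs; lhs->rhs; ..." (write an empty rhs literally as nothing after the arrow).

  | bbababbcbcc => bbababbc
  | babca
  | acabbaabc
  | accbb

caa->bc; cbc->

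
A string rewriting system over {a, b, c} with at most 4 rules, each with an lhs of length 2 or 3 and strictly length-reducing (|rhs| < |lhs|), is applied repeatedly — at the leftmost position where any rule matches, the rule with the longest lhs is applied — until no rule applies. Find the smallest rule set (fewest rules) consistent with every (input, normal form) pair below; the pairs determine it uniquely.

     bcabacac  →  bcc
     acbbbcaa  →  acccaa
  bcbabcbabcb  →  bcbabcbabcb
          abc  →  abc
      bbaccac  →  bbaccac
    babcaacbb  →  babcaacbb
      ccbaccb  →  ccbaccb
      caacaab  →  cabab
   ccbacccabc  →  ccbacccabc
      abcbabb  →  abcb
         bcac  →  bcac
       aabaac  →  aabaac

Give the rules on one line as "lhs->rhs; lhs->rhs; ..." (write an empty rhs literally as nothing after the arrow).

  | bcabacac => bcabbc => bcc
  | acbbbcaa => acccaa
  | bcbabcbabcb
  | abc

abb->; aca->b; bbb->c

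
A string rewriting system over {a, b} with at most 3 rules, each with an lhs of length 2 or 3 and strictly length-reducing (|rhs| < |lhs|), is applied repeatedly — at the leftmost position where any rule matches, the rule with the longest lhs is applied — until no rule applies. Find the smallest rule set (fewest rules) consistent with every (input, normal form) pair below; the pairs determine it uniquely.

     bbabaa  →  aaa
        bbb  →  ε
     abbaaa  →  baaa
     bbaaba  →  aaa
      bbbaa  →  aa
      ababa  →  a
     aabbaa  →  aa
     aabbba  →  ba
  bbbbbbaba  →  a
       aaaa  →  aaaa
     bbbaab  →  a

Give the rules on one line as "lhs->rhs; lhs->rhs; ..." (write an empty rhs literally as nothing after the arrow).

ab->; bb->a

  | bbabaa => aabaa => aaa
  | bbb => ab => ε
  | abbaaa => baaa
  | bbaaba => aaaba => aaa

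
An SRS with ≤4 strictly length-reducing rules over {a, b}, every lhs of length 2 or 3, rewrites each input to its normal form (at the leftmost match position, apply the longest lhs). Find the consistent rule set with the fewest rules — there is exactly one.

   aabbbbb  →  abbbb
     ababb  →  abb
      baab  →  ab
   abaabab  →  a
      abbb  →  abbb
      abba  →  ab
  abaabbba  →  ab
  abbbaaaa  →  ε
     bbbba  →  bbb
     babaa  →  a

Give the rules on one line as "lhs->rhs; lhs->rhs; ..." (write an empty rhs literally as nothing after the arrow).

aa->; aab->a; ba->

  | aabbbbb => abbbb
  | ababb => abb
  | baab => ab
  | abaabab => aabab => aab => a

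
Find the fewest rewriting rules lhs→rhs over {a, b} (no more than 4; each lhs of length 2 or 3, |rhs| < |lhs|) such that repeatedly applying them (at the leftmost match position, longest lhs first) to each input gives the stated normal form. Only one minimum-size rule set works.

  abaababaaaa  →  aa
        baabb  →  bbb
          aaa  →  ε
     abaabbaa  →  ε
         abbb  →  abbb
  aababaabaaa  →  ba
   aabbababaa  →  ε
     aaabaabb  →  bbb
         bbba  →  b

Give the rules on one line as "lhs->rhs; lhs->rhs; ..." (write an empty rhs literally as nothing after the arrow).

aaa->; aba->a; baa->b; bba->

  | abaababaaaa => aababaaaa => aabaaaa => aaaaa => aa
  | baabb => bbb
  | aaa => ε
  | abaabbaa => aabbaa => aaa => ε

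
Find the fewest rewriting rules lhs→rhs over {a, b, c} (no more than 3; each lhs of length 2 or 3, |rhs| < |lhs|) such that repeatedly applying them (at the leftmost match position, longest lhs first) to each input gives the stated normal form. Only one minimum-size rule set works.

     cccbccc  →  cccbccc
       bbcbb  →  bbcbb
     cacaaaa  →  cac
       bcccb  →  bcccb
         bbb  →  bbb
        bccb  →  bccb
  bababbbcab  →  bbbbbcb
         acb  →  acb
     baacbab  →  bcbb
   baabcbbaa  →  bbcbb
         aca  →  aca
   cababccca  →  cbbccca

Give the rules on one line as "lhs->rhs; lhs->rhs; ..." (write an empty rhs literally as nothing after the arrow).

  | cccbccc
  | bbcbb
  | cacaaaa => cacaa => cac
  | bcccb

aa->; ab->b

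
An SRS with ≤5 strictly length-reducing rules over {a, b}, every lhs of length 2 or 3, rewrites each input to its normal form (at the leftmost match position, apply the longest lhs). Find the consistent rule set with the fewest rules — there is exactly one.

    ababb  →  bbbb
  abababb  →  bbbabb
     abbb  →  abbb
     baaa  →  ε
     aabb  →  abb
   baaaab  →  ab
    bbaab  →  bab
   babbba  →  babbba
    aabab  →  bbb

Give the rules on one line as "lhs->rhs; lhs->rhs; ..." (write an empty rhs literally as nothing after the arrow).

  | ababb => bbbb
  | abababb => bbbabb
  | abbb
  | baaa => aa => ε

aa->; aab->ab; aba->bb; baa->a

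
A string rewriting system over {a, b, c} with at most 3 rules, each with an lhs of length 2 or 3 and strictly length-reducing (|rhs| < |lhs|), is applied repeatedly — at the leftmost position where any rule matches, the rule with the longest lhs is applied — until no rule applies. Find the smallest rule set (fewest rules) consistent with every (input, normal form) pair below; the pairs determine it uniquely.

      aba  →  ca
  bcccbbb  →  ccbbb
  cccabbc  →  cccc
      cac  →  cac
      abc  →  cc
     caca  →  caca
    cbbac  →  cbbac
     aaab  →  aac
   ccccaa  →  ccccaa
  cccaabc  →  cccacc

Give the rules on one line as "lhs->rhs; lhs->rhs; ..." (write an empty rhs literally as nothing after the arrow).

  | aba => ca
  | bcccbbb => ccbbb
  | cccabbc => ccccbc => cccc
  | cac

ab->c; bc->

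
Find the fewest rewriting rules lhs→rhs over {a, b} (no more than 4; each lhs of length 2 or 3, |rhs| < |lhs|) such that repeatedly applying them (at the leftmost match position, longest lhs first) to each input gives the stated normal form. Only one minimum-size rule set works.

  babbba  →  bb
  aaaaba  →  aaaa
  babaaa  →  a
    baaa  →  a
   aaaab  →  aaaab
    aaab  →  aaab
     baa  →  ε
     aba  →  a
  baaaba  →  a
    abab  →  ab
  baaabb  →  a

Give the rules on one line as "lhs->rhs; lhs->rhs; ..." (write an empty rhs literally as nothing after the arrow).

abb->a; ba->; baa->

  | babbba => bbba => bb
  | aaaaba => aaaa
  | babaaa => baaa => a
  | baaa => a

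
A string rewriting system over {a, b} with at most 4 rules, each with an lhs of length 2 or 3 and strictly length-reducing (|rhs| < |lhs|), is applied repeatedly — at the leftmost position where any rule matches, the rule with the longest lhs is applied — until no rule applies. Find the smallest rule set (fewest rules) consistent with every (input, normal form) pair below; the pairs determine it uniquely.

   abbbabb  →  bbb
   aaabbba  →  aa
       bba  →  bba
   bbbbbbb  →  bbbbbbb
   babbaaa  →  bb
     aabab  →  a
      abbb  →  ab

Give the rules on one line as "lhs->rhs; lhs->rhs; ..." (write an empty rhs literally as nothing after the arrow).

  | abbbabb => ababb => bbb
  | aaabbba => abbbba => abba => aa
  | bba
  | bbbbbbb

aaa->ab; aba->b; abb->a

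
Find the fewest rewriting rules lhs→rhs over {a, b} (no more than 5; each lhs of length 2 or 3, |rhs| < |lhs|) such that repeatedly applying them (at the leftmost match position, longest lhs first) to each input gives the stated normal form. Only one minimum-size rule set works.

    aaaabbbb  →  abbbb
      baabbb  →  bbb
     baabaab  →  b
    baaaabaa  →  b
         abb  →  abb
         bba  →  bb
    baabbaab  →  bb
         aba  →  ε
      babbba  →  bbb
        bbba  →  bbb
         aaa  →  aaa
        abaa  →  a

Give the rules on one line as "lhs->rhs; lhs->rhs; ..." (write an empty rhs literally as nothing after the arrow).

  | aaaabbbb => aaabbbb => aabbbb => abbbb
  | baabbb => babbb => bbb
  | baabaab => babaab => baab => bab => b
  | baaaabaa => baaabaa => baabaa => babaa => baa => ba => b

aab->ab; aba->; ba->b; bab->b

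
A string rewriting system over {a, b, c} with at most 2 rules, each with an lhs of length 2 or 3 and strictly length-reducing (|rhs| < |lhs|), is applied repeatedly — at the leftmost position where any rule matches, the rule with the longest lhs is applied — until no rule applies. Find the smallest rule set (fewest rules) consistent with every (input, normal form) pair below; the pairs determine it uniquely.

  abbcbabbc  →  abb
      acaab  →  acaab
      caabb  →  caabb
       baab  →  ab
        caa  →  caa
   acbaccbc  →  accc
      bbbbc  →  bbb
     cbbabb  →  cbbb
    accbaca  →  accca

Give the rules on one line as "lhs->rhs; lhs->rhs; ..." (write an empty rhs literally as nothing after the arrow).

  | abbcbabbc => abbabbc => abbbc => abb
  | acaab
  | caabb
  | baab => ab

ba->; bc->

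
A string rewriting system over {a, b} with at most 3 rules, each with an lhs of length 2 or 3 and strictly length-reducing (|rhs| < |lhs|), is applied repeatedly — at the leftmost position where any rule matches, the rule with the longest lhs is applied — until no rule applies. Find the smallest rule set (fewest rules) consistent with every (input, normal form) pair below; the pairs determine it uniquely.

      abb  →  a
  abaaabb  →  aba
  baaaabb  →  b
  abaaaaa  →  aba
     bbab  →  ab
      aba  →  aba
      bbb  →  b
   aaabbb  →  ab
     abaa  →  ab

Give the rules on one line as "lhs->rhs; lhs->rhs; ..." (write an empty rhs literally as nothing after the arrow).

  | abb => a
  | abaaabb => ababb => aba
  | baaaabb => baabb => bbb => b
  | abaaaaa => abaaa => aba

aa->; bb->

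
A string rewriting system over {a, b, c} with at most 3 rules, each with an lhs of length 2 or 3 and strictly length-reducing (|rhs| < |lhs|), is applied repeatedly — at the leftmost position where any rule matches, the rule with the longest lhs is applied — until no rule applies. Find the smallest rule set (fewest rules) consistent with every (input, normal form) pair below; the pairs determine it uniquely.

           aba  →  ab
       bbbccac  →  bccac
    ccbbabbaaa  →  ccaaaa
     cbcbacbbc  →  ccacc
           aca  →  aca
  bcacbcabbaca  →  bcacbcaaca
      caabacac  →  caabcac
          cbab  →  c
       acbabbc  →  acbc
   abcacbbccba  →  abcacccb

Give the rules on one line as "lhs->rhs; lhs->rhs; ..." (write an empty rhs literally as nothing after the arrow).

ba->b; bb->; bcb->c

  | aba => ab
  | bbbccac => bccac
  | ccbbabbaaa => ccabbaaa => ccaaaa
  | cbcbacbbc => ccacbbc => ccacc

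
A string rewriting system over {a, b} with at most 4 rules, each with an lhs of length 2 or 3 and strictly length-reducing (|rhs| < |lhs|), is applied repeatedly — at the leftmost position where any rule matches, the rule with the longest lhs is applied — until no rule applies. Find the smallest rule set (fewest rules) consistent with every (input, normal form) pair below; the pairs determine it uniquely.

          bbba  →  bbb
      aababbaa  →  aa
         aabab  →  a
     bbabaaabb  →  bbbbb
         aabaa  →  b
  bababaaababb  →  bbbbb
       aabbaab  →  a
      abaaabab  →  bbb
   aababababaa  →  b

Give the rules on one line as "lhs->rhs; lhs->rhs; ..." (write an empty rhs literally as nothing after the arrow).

aaa->b; ab->; bba->bb

  | bbba => bbb
  | aababbaa => aabbaa => abaa => aa
  | aabab => aab => a
  | bbabaaabb => bbbaaabb => bbbaabb => bbbabb => bbbbb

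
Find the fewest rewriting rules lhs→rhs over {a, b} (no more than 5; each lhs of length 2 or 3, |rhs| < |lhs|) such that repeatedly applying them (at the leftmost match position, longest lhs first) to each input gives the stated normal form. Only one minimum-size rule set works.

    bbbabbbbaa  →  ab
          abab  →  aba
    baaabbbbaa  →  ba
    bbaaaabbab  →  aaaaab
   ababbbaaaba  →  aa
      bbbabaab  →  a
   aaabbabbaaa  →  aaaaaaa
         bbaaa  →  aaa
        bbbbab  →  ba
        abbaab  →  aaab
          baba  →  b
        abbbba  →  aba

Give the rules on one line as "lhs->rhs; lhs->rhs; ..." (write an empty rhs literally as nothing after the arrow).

  | bbbabbbbaa => abbbbaa => abaa => ab
  | abab => aba
  | baaabbbbaa => babbbbaa => babbbaa => babbaa => babaa => baaa => ba
  | bbaaaabbab => aaaabbab => aaaaab

baa->b; bab->ba; bb->; bbb->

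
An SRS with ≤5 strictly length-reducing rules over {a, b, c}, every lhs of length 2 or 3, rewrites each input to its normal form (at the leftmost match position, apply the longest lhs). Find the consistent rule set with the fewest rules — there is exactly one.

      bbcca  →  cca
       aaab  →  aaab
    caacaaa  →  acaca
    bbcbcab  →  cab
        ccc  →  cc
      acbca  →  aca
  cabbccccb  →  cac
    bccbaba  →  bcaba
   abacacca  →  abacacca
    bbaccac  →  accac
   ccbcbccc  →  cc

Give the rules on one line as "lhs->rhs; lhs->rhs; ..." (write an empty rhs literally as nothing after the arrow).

bb->; caa->ac; cb->; ccc->cc

  | bbcca => cca
  | aaab
  | caacaaa => accaaa => acaca
  | bbcbcab => cbcab => cab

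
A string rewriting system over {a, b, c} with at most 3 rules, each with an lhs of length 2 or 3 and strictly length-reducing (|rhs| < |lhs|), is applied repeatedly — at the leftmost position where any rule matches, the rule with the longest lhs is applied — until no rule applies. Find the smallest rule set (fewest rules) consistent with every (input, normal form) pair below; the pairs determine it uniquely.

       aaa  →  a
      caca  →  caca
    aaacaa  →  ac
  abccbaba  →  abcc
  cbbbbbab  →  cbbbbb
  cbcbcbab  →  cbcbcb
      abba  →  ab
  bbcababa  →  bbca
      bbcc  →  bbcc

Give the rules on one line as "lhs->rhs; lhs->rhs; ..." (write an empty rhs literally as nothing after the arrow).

aa->; ba->

  | aaa => a
  | caca
  | aaacaa => acaa => ac
  | abccbaba => abccba => abcc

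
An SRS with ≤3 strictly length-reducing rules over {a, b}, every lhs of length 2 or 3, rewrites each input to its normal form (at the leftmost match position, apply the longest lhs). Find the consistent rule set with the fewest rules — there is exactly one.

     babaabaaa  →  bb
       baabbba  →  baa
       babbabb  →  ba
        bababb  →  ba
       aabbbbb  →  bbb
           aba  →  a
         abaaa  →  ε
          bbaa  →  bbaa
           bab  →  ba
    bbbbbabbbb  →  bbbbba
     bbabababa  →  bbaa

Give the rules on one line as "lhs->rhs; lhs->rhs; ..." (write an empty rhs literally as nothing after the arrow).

aaa->; ab->; bab->ba

  | babaabaaa => baaabaaa => bbaaa => bb
  | baabbba => babba => baba => baa
  | babbabb => bababb => baabb => bab => ba
  | bababb => baabb => bab => ba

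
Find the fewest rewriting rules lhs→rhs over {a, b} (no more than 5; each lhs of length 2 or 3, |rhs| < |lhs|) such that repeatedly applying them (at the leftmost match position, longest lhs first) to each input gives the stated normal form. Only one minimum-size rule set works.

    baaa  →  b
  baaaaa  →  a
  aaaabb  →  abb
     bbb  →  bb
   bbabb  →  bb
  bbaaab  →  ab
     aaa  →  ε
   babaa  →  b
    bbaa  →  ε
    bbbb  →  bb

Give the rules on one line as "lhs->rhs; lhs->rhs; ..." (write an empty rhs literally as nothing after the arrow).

aa->b; ba->; bab->; bbb->bb

  | baaa => aa => b
  | baaaaa => aaaa => baa => a
  | aaaabb => baabb => abb
  | bbb => bb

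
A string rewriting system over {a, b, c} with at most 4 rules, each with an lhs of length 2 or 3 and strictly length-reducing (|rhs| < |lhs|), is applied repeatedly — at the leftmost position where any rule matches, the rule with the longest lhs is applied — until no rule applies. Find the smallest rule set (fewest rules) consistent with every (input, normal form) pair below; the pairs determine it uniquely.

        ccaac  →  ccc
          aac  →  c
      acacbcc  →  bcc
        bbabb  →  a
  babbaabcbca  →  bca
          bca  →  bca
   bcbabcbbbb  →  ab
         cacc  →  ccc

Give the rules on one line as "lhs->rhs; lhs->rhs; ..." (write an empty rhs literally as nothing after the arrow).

  | ccaac => ccac => ccc
  | aac => ac => c
  | acacbcc => cacbcc => ccbcc => cbcc => bcc
  | bbabb => abb => a

ac->c; bb->; cb->b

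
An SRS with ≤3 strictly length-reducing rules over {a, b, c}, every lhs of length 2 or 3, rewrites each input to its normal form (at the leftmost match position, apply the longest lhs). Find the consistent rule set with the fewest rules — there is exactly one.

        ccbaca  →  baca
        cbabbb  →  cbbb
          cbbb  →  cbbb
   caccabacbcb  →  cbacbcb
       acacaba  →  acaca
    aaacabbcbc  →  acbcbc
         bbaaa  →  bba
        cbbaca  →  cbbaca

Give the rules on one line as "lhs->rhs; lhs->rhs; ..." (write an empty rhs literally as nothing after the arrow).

aa->; ab->; cc->

  | ccbaca => baca
  | cbabbb => cbbb
  | cbbb
  | caccabacbcb => caabacbcb => cbacbcb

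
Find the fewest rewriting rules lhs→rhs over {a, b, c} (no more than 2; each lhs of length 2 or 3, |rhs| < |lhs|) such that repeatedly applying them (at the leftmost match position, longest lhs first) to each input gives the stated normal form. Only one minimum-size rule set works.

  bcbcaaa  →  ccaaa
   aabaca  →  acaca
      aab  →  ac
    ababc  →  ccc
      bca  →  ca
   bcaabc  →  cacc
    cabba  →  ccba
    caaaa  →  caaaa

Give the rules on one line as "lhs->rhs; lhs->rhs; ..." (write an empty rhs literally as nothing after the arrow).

ab->c; bc->c

  | bcbcaaa => cbcaaa => ccaaa
  | aabaca => acaca
  | aab => ac
  | ababc => cabc => ccc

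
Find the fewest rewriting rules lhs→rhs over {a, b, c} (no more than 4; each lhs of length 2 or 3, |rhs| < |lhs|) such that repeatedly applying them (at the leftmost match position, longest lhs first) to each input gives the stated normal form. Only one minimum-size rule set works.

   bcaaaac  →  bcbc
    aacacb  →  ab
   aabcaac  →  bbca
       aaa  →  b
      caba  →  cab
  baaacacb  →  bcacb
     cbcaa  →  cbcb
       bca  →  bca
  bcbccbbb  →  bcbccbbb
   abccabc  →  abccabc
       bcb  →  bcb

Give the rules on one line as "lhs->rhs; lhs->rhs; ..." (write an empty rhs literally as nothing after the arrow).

aa->b; aac->a; ba->b

  | bcaaaac => bcbaac => bcbac => bcbc
  | aacacb => aacb => ab
  | aabcaac => bbcaac => bbca
  | aaa => ba => b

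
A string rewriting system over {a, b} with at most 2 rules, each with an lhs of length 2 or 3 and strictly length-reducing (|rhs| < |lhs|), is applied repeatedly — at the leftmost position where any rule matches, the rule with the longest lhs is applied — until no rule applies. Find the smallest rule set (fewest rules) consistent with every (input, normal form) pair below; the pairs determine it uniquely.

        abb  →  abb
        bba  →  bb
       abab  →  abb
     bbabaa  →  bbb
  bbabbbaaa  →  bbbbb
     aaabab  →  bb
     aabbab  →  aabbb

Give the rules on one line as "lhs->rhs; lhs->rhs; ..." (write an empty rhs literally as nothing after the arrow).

  | abb
  | bba => bb
  | abab => abb
  | bbabaa => bbbaa => bbba => bbb

aaa->; ba->b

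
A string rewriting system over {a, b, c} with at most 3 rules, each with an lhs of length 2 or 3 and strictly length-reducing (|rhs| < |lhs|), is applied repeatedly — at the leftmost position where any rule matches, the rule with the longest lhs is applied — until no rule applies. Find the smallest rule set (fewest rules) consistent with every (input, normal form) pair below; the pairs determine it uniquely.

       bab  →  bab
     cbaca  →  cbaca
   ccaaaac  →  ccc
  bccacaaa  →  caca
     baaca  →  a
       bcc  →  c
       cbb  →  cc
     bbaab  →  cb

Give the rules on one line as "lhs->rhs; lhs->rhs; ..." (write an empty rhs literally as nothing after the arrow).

aa->; bb->c; bc->

  | bab
  | cbaca
  | ccaaaac => ccaac => ccc
  | bccacaaa => cacaaa => caca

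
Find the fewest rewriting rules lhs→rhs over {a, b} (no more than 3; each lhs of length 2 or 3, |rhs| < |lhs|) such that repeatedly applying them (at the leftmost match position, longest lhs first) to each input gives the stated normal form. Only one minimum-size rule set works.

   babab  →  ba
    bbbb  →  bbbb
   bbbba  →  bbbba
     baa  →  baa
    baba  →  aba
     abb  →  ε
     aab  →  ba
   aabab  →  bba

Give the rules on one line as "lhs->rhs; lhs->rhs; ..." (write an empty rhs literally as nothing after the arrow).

aab->ba; abb->; bab->ab

  | babab => abab => aab => ba
  | bbbb
  | bbbba
  | baa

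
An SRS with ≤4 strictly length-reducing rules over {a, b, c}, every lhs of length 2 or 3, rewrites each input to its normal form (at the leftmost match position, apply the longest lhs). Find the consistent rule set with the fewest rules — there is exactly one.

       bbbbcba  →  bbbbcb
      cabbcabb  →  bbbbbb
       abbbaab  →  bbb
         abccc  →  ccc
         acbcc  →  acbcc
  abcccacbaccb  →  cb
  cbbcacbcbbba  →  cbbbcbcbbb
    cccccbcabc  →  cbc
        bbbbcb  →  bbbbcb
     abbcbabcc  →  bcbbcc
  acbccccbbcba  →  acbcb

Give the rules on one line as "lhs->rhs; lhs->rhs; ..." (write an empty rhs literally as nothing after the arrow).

  | bbbbcba => bbbbcb
  | cabbcabb => bbbcabb => bbbbbb
  | abbbaab => bbaab => bbab => bbb
  | abccc => ccc

ab->; ba->b; ca->b; ccb->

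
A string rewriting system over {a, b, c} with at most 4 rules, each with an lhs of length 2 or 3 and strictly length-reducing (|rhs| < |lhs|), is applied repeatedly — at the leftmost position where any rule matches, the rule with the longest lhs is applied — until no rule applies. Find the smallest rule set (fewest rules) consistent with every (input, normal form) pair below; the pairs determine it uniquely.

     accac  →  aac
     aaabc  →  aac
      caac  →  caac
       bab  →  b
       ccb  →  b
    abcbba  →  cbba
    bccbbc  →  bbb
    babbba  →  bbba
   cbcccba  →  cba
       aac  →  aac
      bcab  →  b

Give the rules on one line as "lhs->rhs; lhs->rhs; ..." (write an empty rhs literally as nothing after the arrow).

ab->; bc->b; cbc->c; cc->

  | accac => aac
  | aaabc => aac
  | caac
  | bab => b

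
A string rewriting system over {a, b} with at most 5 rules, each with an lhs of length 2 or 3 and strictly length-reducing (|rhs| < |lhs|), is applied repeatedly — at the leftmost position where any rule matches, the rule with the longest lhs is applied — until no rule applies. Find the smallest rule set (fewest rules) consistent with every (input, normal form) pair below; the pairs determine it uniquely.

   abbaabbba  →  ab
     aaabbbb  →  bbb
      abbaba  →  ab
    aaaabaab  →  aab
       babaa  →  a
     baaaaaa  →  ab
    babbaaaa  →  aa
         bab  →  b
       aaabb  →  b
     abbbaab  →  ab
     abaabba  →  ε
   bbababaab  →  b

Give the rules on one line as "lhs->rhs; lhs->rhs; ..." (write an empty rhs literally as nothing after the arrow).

aaa->ab; aba->ab; abb->; ba->

  | abbaabbba => aabbba => aba => ab
  | aaabbbb => abbbbb => bbb
  | abbaba => aba => ab
  | aaaabaab => ababaab => abbaab => aab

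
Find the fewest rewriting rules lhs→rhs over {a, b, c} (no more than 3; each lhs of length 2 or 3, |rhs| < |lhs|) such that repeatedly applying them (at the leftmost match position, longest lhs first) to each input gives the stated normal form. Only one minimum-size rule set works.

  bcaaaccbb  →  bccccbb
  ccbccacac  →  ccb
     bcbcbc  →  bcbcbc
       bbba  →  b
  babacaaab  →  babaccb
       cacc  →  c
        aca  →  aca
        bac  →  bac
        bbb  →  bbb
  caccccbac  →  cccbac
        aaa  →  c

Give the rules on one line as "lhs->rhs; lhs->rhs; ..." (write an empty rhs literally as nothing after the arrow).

aaa->c; bba->; cac->

  | bcaaaccbb => bccccbb
  | ccbccacac => ccbcac => ccb
  | bcbcbc
  | bbba => b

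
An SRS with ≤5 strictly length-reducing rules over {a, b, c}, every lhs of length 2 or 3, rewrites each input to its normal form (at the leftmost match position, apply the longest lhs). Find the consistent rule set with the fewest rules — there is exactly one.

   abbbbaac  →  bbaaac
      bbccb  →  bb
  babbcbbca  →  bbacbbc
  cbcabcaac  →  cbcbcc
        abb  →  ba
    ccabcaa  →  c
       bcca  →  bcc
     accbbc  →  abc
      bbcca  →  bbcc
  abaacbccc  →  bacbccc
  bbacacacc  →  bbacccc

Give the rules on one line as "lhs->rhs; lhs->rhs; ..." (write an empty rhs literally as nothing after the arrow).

aba->b; abb->ba; ca->c; ccb->

  | abbbbaac => babbaac => bbaaac
  | bbccb => bb
  | babbcbbca => bbacbbca => bbacbbc
  | cbcabcaac => cbcbcaac => cbcbcac => cbcbcc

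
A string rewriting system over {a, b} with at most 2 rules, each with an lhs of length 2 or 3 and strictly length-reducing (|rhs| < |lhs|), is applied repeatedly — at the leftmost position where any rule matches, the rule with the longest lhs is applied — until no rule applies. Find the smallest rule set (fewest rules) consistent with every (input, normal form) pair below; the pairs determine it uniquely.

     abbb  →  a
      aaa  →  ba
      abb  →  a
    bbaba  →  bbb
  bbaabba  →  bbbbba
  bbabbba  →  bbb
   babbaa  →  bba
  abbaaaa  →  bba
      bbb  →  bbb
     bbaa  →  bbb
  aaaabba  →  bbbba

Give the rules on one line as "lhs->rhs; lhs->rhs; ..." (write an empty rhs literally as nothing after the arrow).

  | abbb => abb => ab => a
  | aaa => ba
  | abb => ab => a
  | bbaba => bbaa => bbb

aa->b; ab->a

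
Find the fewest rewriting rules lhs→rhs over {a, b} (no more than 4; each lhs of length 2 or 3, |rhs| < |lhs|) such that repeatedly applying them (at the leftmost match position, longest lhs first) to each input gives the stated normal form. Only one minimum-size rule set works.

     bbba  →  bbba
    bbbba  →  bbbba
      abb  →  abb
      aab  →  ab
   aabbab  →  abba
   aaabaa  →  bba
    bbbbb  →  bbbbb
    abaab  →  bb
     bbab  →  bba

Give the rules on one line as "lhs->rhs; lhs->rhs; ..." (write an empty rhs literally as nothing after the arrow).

aa->a; aaa->b; aba->aa; bab->ba

  | bbba
  | bbbba
  | abb
  | aab => ab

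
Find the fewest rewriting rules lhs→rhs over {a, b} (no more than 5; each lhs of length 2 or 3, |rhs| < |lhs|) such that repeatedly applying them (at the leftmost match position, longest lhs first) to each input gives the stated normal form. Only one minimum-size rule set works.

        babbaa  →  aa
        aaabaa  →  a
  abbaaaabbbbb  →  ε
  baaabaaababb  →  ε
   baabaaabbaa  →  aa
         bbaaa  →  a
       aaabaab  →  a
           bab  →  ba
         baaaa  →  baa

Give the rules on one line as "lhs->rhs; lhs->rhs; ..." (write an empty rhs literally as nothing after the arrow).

aaa->a; ab->a; abb->b; bb->

  | babbaa => bbaa => aa
  | aaabaa => abaa => aaa => a
  | abbaaaabbbbb => baaaabbbbb => baabbbbb => babbbb => bbbb => bb => ε
  | baaabaaababb => babaaababb => baaaababb => baababb => baaabb => babb => bb => ε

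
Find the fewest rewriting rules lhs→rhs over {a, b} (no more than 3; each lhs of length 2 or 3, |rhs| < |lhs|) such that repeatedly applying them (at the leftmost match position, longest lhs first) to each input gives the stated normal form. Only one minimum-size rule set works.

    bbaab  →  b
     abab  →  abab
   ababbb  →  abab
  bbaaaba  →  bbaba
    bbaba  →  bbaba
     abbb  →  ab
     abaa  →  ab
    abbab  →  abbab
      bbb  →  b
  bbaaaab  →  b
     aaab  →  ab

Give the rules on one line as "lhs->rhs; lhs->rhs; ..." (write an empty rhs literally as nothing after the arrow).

  | bbaab => bbb => b
  | abab
  | ababbb => abab
  | bbaaaba => bbaba

aa->; bbb->b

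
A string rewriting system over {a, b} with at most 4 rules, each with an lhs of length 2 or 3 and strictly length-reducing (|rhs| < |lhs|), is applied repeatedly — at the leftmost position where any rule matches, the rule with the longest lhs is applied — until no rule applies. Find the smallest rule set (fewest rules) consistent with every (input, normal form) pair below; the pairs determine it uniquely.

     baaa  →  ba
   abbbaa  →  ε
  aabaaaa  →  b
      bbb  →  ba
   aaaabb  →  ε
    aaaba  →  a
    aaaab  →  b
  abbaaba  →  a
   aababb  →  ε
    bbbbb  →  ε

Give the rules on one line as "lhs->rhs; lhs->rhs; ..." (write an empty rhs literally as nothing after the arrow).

  | baaa => ba
  | abbbaa => bbaa => aa => ε
  | aabaaaa => baaaa => baa => b
  | bbb => ba

aa->; ab->; bb->; bbb->ba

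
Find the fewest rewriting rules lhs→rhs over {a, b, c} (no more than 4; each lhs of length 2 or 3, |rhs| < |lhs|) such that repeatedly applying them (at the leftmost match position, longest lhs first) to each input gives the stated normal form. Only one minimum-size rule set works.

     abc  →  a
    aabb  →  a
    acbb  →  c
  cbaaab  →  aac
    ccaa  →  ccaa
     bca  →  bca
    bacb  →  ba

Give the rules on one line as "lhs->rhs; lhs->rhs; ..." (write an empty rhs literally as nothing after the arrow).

  | abc => a
  | aabb => acb => a
  | acbb => ab => c
  | cbaaab => aaab => aac

ab->c; abc->a; cb->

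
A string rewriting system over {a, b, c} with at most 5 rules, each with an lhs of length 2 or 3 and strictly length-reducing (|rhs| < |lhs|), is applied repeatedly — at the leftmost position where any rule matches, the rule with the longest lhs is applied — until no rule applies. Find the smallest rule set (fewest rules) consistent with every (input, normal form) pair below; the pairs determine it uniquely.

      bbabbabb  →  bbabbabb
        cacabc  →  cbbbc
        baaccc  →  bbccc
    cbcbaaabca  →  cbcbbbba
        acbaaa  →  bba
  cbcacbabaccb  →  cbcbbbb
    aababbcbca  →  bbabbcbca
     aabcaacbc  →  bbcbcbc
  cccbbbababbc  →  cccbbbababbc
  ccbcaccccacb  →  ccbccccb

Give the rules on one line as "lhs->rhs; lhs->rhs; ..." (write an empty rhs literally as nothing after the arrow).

aa->b; abc->bb; ac->; aca->bb

  | bbabbabb
  | cacabc => cbbbc
  | baaccc => bbccc
  | cbcbaaabca => cbcbbabca => cbcbbbba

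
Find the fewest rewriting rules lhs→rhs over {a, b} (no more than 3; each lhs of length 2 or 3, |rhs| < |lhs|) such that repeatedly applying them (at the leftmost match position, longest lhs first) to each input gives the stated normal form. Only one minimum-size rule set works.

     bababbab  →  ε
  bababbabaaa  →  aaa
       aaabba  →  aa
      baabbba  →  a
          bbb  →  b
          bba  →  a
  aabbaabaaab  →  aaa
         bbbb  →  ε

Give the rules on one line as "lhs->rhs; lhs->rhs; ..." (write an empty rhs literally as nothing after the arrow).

  | bababbab => babbab => bbab => ab => ε
  | bababbabaaa => babbabaaa => bbabaaa => abaaa => aaa
  | aaabba => aaba => aa
  | baabbba => babba => bba => a

ab->; bb->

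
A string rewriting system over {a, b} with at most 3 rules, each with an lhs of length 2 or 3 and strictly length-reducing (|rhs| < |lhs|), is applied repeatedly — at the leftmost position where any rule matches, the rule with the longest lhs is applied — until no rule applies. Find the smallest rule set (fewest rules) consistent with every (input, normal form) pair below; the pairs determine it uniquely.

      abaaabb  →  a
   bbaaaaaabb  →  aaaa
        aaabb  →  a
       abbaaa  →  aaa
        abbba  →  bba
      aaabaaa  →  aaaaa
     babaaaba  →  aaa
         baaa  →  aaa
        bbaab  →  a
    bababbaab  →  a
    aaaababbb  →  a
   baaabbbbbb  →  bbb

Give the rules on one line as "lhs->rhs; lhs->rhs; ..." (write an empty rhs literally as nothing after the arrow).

  | abaaabb => aaabb => aab => a
  | bbaaaaaabb => baaaaaabb => aaaaaabb => aaaaab => aaaa
  | aaabb => aab => a
  | abbaaa => baaa => aaa

ab->; baa->aa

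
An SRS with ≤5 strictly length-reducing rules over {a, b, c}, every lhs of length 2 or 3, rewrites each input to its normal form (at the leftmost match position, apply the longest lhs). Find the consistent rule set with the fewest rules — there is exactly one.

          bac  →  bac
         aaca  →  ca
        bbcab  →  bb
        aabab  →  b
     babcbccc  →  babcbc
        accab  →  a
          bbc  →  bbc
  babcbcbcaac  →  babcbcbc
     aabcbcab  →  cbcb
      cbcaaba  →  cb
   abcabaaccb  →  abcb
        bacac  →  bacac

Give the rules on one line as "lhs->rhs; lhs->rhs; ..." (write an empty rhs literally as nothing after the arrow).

aa->c; cab->; cba->; cc->c

  | bac
  | aaca => cca => ca
  | bbcab => bb
  | aabab => cbab => b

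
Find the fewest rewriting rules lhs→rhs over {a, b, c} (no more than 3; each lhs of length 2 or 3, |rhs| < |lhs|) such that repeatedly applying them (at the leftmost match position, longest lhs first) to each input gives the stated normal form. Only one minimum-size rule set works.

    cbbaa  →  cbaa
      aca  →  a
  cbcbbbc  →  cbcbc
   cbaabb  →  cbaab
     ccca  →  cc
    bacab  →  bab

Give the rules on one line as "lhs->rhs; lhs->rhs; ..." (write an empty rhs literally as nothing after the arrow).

  | cbbaa => cbaa
  | aca => a
  | cbcbbbc => cbcbbc => cbcbc
  | cbaabb => cbaab

bb->b; ca->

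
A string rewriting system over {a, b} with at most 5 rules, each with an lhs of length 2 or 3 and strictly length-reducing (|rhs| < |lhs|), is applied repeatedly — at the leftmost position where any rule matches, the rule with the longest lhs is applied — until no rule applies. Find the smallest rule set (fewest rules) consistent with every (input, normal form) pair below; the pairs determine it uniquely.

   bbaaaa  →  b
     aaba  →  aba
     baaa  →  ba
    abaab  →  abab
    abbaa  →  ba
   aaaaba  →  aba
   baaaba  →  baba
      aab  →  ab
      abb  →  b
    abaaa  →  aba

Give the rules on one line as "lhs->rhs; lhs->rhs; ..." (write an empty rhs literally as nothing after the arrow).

  | bbaaaa => bbaaa => bbaa => bba => bb => b
  | aaba => aba
  | baaa => baa => ba
  | abaab => abab

aa->a; abb->b; bb->b; bba->bb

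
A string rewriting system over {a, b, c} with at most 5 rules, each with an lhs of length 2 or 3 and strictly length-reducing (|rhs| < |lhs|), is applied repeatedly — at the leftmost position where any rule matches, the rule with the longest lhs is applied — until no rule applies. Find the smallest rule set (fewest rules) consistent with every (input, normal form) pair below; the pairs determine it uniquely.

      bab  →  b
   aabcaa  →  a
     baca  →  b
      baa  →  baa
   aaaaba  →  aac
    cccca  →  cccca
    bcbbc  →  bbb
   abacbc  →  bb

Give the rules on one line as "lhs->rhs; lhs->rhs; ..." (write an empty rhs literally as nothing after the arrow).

ab->; aba->bc; aca->; bc->b

  | bab => b
  | aabcaa => acaa => a
  | baca => b
  | baa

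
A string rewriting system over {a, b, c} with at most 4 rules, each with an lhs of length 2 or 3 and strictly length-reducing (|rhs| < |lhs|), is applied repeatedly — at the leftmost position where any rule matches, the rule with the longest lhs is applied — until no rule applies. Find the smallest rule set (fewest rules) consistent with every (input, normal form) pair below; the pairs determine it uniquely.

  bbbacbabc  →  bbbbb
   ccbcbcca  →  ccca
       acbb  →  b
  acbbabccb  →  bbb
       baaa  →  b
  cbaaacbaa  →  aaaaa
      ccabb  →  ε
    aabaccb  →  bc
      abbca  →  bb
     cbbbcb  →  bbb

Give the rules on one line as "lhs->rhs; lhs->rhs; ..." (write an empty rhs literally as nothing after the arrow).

  | bbbacbabc => bbbcbabc => bbbbabc => bbbbbc => bbbbb
  | ccbcbcca => ccbcca => ccca
  | acbb => ab => b
  | acbbabccb => ababccb => babccb => bbccb => bbcb => bbb

ab->b; ba->b; bbc->bb; cb->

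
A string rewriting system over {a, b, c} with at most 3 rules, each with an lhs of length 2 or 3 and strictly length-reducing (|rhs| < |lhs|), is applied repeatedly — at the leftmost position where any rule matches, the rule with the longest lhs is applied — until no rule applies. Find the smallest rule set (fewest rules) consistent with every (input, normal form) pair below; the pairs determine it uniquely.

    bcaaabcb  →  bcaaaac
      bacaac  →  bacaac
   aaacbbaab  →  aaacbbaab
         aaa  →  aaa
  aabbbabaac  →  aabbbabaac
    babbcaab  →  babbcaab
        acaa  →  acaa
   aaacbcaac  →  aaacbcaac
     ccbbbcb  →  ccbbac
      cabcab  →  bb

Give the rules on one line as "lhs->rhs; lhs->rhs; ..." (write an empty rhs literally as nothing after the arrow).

bcb->ac; cab->b

  | bcaaabcb => bcaaaac
  | bacaac
  | aaacbbaab
  | aaa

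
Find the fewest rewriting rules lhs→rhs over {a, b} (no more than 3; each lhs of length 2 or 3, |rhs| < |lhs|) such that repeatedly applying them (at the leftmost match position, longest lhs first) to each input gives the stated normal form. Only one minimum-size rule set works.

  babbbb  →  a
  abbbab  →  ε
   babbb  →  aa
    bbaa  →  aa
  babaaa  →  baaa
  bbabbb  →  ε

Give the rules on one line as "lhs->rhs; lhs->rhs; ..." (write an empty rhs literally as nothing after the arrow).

ab->; bb->; bbb->aa

  | babbbb => bbbb => aab => a
  | abbbab => bbab => ab => ε
  | babbb => bbb => aa
  | bbaa => aa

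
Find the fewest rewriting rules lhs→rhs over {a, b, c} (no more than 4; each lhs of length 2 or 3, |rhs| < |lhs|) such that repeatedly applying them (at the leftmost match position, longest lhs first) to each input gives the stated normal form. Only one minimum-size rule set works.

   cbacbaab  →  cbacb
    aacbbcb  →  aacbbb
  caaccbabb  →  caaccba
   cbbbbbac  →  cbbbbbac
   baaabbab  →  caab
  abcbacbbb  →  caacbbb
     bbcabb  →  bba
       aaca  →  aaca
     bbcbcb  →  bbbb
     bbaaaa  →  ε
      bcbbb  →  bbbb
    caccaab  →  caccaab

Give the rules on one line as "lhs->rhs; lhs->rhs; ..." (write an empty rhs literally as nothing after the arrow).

abb->ca; baa->; bc->b

  | cbacbaab => cbacb
  | aacbbcb => aacbbb
  | caaccbabb => caaccbca => caaccba
  | cbbbbbac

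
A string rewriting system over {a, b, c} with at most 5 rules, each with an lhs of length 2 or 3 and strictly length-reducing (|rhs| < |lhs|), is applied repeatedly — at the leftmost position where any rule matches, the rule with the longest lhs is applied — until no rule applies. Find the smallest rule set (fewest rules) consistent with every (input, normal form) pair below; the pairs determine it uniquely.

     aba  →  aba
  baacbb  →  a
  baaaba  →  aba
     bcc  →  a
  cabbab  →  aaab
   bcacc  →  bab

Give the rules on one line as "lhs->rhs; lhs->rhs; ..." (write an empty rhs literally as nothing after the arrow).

  | aba
  | baacbb => cbb => ca => a
  | baaaba => aba
  | bcc => bb => a

baa->; bb->a; ca->a; cc->b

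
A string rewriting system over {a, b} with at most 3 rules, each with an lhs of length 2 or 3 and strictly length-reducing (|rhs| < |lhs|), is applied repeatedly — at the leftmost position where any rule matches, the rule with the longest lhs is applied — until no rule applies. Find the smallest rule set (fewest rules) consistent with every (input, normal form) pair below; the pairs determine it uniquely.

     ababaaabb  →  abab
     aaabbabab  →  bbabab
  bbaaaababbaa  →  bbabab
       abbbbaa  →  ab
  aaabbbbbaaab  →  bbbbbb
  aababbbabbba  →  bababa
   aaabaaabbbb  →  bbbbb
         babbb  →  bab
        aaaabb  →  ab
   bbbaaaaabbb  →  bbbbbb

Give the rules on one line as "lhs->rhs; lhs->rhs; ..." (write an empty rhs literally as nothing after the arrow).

aa->; aaa->; abb->ab

  | ababaaabb => ababbb => ababb => abab
  | aaabbabab => bbabab
  | bbaaaababbaa => bbababbaa => bbababaa => bbabab
  | abbbbaa => abbbaa => abbaa => abaa => ab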